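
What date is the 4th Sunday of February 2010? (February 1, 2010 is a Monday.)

February 2010 begins on a Monday, so the first Sunday is February 7 (6 days later).
The 4th Sunday is 3 weeks later: 7 + 21 = 28.

February 28, 2010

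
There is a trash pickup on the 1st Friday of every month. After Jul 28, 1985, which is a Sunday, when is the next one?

Aug 2, 1985

Jul 1985 starts on a Monday, so its 1st Friday is Jul 5, 1985 (4 days in).
That is not after Jul 28, 1985, so look at Aug 1985.
Aug 1985 starts on a Thursday, so its 1st Friday is Aug 2, 1985 (1 day in).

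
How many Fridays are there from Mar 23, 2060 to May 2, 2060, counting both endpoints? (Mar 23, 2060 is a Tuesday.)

Mar 23, 2060 is a Tuesday; the first Friday on or after it is Mar 26, 2060 (3 days later).
From Mar 26, 2060 to May 2, 2060: 5 + 30 + 2 = 37 days (rest of Mar, Apr, May).
37 ÷ 7 = 5 full weeks with remainder 2, so 5 more Fridays after the first → 6.

6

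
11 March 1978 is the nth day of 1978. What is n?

70

Days in months before March: 31 + 28 = 59.
Plus 11 days into March → day 70.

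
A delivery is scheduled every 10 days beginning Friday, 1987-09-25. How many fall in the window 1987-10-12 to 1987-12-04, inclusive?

Occurrences land 10·i days after 1987-09-25 for i = 0, 1, 2, …
1987-10-12 is 17 days after the start; 17 ÷ 10 = 1 remainder 7; since the remainder is 7, round up to i = 2. First occurrence in the window: #3 on 1987-10-15 (2×10 = 20 days in).
1987-12-04 is 70 days after the start; 70 ÷ 10 = 7 remainder 0. Last occurrence in the window: #8 on 1987-12-04.
Occurrences #3 through #8: 6 in total.

6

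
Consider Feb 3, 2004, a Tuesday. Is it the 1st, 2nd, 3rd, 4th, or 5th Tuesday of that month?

Day 3 falls in week ⌈3/7⌉ of the month.
Days 1–7 hold the 1st Tuesday, 8–14 the 2nd, 15–21 the 3rd, 22–28 the 4th, 29–31 the 5th.
3 is in the range for the 1st.

1st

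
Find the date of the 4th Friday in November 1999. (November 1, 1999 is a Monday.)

1999-11-26

November 1999 begins on a Monday, so the first Friday is November 5 (4 days later).
The 4th Friday is 3 weeks later: 5 + 21 = 26.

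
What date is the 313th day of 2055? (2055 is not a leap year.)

Jan has 31 days (313 − 31 = 282 remain).
Feb has 28 days (282 − 28 = 254 remain).
Mar has 31 days (254 − 31 = 223 remain).
Apr has 30 days (223 − 30 = 193 remain).
May has 31 days (193 − 31 = 162 remain).
Jun has 30 days (162 − 30 = 132 remain).
Jul has 31 days (132 − 31 = 101 remain).
Aug has 31 days (101 − 31 = 70 remain).
Sep has 30 days (70 − 30 = 40 remain).
Oct has 31 days (40 − 31 = 9 remain).
9 into Nov → Nov 9.

Nov 9, 2055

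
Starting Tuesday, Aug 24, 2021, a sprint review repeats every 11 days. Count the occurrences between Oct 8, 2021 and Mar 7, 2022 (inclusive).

13

Occurrences land 11·i days after Aug 24, 2021 for i = 0, 1, 2, …
Oct 8, 2021 is 45 days after the start; 45 ÷ 11 = 4 remainder 1; since the remainder is 1, round up to i = 5. First occurrence in the window: #6 on Oct 18, 2021 (5×11 = 55 days in).
Mar 7, 2022 is 195 days after the start; 195 ÷ 11 = 17 remainder 8. Last occurrence in the window: #18 on Feb 27, 2022.
Occurrences #6 through #18: 13 in total.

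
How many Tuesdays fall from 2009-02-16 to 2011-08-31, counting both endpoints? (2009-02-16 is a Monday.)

2009-02-16 is a Monday; the first Tuesday on or after it is 2009-02-17 (1 day later).
From 2009-02-17 to 2011-08-31: 317 + 365 + 243 = 925 days (rest of 2009, 2010, to 2011-08-31 in 2011).
925 ÷ 7 = 132 full weeks with remainder 1, so 132 more Tuesdays after the first → 133.

133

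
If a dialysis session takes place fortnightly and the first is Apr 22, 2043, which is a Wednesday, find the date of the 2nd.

May 6, 2043

The 2nd occurrence is 1 interval after the first: 1 × 14 = 14 days after Apr 22, 2043.
Apr has 30 days — 8 days to the end of Apr leaves 6.
6 days into May → May 6, 2043.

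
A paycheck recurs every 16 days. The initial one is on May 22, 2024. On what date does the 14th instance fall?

December 16, 2024

The 14th occurrence is 13 intervals after the first: 13 × 16 = 208 days after May 22, 2024.
May has 31 days — 9 days to the end of May leaves 199.
June has 30 days (169 left).
July has 31 days (138 left).
August has 31 days (107 left).
September has 30 days (77 left).
October has 31 days (46 left).
November has 30 days (16 left).
16 days into December → December 16, 2024.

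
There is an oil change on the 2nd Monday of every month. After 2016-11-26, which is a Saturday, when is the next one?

2016-12-12

November 2016 starts on a Tuesday; its first Monday is the 7th, so the 2nd Monday is the 14th — 2016-11-14.
That is not after 2016-11-26, so look at December 2016.
December 2016 starts on a Thursday; its first Monday is the 5th, so the 2nd Monday is the 12th — 2016-12-12.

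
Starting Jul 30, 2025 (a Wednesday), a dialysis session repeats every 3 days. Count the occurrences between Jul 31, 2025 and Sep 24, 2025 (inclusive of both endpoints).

18

Occurrences land 3·i days after Jul 30, 2025 for i = 0, 1, 2, …
Jul 31, 2025 is 1 day after the start; 1 ÷ 3 = 0 remainder 1; since the remainder is 1, round up to i = 1. First occurrence in the window: #2 on Aug 2, 2025 (1×3 = 3 days in).
Sep 24, 2025 is 56 days after the start; 56 ÷ 3 = 18 remainder 2. Last occurrence in the window: #19 on Sep 22, 2025.
Occurrences #2 through #19: 18 in total.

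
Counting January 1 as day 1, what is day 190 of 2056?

2056-07-08

January has 31 days (190 − 31 = 159 remain).
February has 29 days (159 − 29 = 130 remain).
March has 31 days (130 − 31 = 99 remain).
April has 30 days (99 − 30 = 69 remain).
May has 31 days (69 − 31 = 38 remain).
June has 30 days (38 − 30 = 8 remain).
8 into July → July 8.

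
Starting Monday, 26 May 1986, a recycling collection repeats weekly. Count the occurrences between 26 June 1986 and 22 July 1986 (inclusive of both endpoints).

Occurrences land 7·i days after 26 May 1986 for i = 0, 1, 2, …
26 June 1986 is 31 days after the start; 31 ÷ 7 = 4 remainder 3; since the remainder is 3, round up to i = 5. First occurrence in the window: #6 on 30 June 1986 (5×7 = 35 days in).
22 July 1986 is 57 days after the start; 57 ÷ 7 = 8 remainder 1. Last occurrence in the window: #9 on 21 July 1986.
Occurrences #6 through #9: 4 in total.

4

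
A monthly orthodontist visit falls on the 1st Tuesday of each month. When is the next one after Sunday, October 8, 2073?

October 2073 starts on a Sunday, so its 1st Tuesday is October 3, 2073 (2 days in).
That is not after October 8, 2073, so look at November 2073.
November 2073 starts on a Wednesday, so its 1st Tuesday is November 7, 2073 (6 days in).

November 7, 2073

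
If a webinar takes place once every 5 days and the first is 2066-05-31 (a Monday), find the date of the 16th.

The 16th occurrence is 15 intervals after the first: 15 × 5 = 75 days after 2066-05-31.
May has 31 days — 0 days to the end of May leaves 75.
June has 30 days (45 left).
July has 31 days (14 left).
14 days into August → 2066-08-14.

2066-08-14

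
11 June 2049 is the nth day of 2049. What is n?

Days in months before June: 31 + 28 + 31 + 30 + 31 = 151.
Plus 11 days into June → day 162.

162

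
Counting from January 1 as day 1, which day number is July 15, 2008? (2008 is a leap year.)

197

Days in months before July: 31 + 29 + 31 + 30 + 31 + 30 = 182.
Plus 15 days into July → day 197.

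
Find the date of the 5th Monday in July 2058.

29 July 2058

July 2058 begins on a Monday, so the first Monday is July 1.
The 5th Monday is 4 weeks later: 1 + 28 = 29.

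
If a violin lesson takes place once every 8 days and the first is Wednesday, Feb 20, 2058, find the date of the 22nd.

The 22nd occurrence is 21 intervals after the first: 21 × 8 = 168 days after Feb 20, 2058.
Feb has 28 days — 8 days to the end of Feb leaves 160.
Mar has 31 days (129 left).
Apr has 30 days (99 left).
May has 31 days (68 left).
Jun has 30 days (38 left).
Jul has 31 days (7 left).
7 days into Aug → Aug 7, 2058.

Aug 7, 2058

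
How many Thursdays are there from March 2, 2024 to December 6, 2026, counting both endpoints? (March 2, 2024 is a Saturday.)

144

March 2, 2024 is a Saturday; the first Thursday on or after it is March 7, 2024 (5 days later).
From March 7, 2024 to December 6, 2026: 299 + 365 + 340 = 1004 days (rest of 2024, 2025, to December 6, 2026 in 2026).
1004 ÷ 7 = 143 full weeks with remainder 3, so 143 more Thursdays after the first → 144.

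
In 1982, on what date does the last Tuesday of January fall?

26 January 1982

January 1982 begins on a Friday, so the first Tuesday is January 5 (4 days later).
January 1982 has 31 days. Adding weeks: 5, 12, 19, 26 — the last one ≤ 31 is the 26th.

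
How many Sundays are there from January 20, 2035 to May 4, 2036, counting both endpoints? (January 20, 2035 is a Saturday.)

68

January 20, 2035 is a Saturday; the first Sunday on or after it is January 21, 2035 (1 day later).
From January 21, 2035 to May 4, 2036: 344 + 125 = 469 days (rest of 2035, to May 4, 2036 in 2036).
469 ÷ 7 = 67 full weeks with remainder 0, so 67 more Sundays after the first → 68.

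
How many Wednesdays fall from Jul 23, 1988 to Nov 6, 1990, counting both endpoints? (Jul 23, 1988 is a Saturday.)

119

Jul 23, 1988 is a Saturday; the first Wednesday on or after it is Jul 27, 1988 (4 days later).
From Jul 27, 1988 to Nov 6, 1990: 157 + 365 + 310 = 832 days (rest of 1988, 1989, to Nov 6, 1990 in 1990).
832 ÷ 7 = 118 full weeks with remainder 6, so 118 more Wednesdays after the first → 119.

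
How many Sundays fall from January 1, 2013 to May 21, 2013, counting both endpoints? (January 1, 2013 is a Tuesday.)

January 1, 2013 is a Tuesday; the first Sunday on or after it is January 6, 2013 (5 days later).
From January 6, 2013 to May 21, 2013: 25 + 28 + 31 + 30 + 21 = 135 days (rest of January, February, March, April, May).
135 ÷ 7 = 19 full weeks with remainder 2, so 19 more Sundays after the first → 20.

20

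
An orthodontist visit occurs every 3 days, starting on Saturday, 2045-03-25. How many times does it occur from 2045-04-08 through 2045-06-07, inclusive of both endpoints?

20

Occurrences land 3·i days after 2045-03-25 for i = 0, 1, 2, …
2045-04-08 is 14 days after the start; 14 ÷ 3 = 4 remainder 2; since the remainder is 2, round up to i = 5. First occurrence in the window: #6 on 2045-04-09 (5×3 = 15 days in).
2045-06-07 is 74 days after the start; 74 ÷ 3 = 24 remainder 2. Last occurrence in the window: #25 on 2045-06-05.
Occurrences #6 through #25: 20 in total.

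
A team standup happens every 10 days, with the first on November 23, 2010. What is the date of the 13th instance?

The 13th occurrence is 12 intervals after the first: 12 × 10 = 120 days after November 23, 2010.
November has 30 days — 7 days to the end of November leaves 113.
December has 31 days (82 left).
January has 31 days (51 left).
February has 28 days (23 left).
23 days into March → March 23, 2011.

March 23, 2011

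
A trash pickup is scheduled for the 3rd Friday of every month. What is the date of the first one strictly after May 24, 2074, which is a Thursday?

Jun 15, 2074

May 2074 starts on a Tuesday; its first Friday is the 4th, so the 3rd Friday is the 18th — May 18, 2074.
That is not after May 24, 2074, so look at Jun 2074.
Jun 2074 starts on a Friday; its first Friday is the 1st, so the 3rd Friday is the 15th — Jun 15, 2074.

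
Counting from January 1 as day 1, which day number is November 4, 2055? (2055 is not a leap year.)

Days in months before November: 31 + 28 + 31 + 30 + 31 + 30 + 31 + 31 + 30 + 31 = 304.
Plus 4 days into November → day 308.

308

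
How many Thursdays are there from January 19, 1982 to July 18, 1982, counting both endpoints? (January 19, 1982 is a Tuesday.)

26

January 19, 1982 is a Tuesday; the first Thursday on or after it is January 21, 1982 (2 days later).
From January 21, 1982 to July 18, 1982: 10 + 28 + 31 + 30 + 31 + 30 + 18 = 178 days (rest of January, February, March, April, May, June, July).
178 ÷ 7 = 25 full weeks with remainder 3, so 25 more Thursdays after the first → 26.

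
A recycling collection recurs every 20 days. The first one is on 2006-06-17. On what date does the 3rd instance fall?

2006-07-27

The 3rd occurrence is 2 intervals after the first: 2 × 20 = 40 days after 2006-06-17.
June has 30 days — 13 days to the end of June leaves 27.
27 days into July → 2006-07-27.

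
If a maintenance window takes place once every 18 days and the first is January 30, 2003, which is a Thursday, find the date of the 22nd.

The 22nd occurrence is 21 intervals after the first: 21 × 18 = 378 days after January 30, 2003.
January has 31 days — 1 day to the end of January leaves 377.
February has 28 days (349 left).
March has 31 days (318 left).
April has 30 days (288 left).
May has 31 days (257 left).
June has 30 days (227 left).
July has 31 days (196 left).
August has 31 days (165 left).
September has 30 days (135 left).
October has 31 days (104 left).
November has 30 days (74 left).
December has 31 days (43 left).
January has 31 days (12 left).
12 days into February → February 12, 2004.

February 12, 2004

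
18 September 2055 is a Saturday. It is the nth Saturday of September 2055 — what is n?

3rd

Day 18 falls in week ⌈18/7⌉ of the month.
Days 1–7 hold the 1st Saturday, 8–14 the 2nd, 15–21 the 3rd, 22–28 the 4th, 29–31 the 5th.
18 is in the range for the 3rd.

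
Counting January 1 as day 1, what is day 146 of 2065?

2065-05-26

January has 31 days (146 − 31 = 115 remain).
February has 28 days (115 − 28 = 87 remain).
March has 31 days (87 − 31 = 56 remain).
April has 30 days (56 − 30 = 26 remain).
26 into May → May 26.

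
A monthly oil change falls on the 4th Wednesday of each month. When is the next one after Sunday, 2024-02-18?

2024-02-28

February 2024 starts on a Thursday; its first Wednesday is the 7th, so the 4th Wednesday is the 28th — 2024-02-28.
2024-02-28 is after 2024-02-18, so that is the next one.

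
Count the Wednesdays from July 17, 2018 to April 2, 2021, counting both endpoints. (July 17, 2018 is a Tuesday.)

142

July 17, 2018 is a Tuesday; the first Wednesday on or after it is July 18, 2018 (1 day later).
From July 18, 2018 to April 2, 2021: 166 + 365 + 366 + 92 = 989 days (rest of 2018, 2019, 2020, to April 2, 2021 in 2021).
989 ÷ 7 = 141 full weeks with remainder 2, so 141 more Wednesdays after the first → 142.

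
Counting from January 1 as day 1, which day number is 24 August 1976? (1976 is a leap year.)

237

Days in months before August: 31 + 29 + 31 + 30 + 31 + 30 + 31 = 213.
Plus 24 days into August → day 237.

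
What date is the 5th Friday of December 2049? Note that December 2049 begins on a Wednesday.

December 2049 begins on a Wednesday, so the first Friday is December 3 (2 days later).
The 5th Friday is 4 weeks later: 3 + 28 = 31.

2049-12-31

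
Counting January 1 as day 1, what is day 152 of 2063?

1 June 2063

January has 31 days (152 − 31 = 121 remain).
February has 28 days (121 − 28 = 93 remain).
March has 31 days (93 − 31 = 62 remain).
April has 30 days (62 − 30 = 32 remain).
May has 31 days (32 − 31 = 1 remain).
1 into June → June 1.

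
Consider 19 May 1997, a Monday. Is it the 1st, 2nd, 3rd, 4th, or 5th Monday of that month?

3rd

Day 19 falls in week ⌈19/7⌉ of the month.
Days 1–7 hold the 1st Monday, 8–14 the 2nd, 15–21 the 3rd, 22–28 the 4th, 29–31 the 5th.
19 is in the range for the 3rd.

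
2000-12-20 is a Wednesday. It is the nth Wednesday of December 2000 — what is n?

3rd

Day 20 falls in week ⌈20/7⌉ of the month.
Days 1–7 hold the 1st Wednesday, 8–14 the 2nd, 15–21 the 3rd, 22–28 the 4th, 29–31 the 5th.
20 is in the range for the 3rd.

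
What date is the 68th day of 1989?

Jan has 31 days (68 − 31 = 37 remain).
Feb has 28 days (37 − 28 = 9 remain).
9 into Mar → Mar 9.

Mar 9, 1989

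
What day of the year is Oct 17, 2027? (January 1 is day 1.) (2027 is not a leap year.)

290

Days in months before Oct: 31 + 28 + 31 + 30 + 31 + 30 + 31 + 31 + 30 = 273.
Plus 17 days into Oct → day 290.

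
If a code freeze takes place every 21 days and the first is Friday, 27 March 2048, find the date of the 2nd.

17 April 2048

The 2nd occurrence is 1 interval after the first: 1 × 21 = 21 days after 27 March 2048.
March has 31 days — 4 days to the end of March leaves 17.
17 days into April → 17 April 2048.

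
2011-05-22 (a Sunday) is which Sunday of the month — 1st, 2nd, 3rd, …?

Day 22 falls in week ⌈22/7⌉ of the month.
Days 1–7 hold the 1st Sunday, 8–14 the 2nd, 15–21 the 3rd, 22–28 the 4th, 29–31 the 5th.
22 is in the range for the 4th.

4th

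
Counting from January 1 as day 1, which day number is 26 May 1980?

147

Days in months before May: 31 + 29 + 31 + 30 = 121.
Plus 26 days into May → day 147.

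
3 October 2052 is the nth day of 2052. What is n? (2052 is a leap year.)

Days in months before October: 31 + 29 + 31 + 30 + 31 + 30 + 31 + 31 + 30 = 274.
Plus 3 days into October → day 277.

277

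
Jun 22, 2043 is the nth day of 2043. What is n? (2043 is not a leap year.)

173

Days in months before Jun: 31 + 28 + 31 + 30 + 31 = 151.
Plus 22 days into Jun → day 173.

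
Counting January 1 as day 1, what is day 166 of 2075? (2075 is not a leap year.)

January has 31 days (166 − 31 = 135 remain).
February has 28 days (135 − 28 = 107 remain).
March has 31 days (107 − 31 = 76 remain).
April has 30 days (76 − 30 = 46 remain).
May has 31 days (46 − 31 = 15 remain).
15 into June → June 15.

June 15, 2075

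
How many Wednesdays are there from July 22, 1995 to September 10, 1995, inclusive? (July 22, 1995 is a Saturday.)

July 22, 1995 is a Saturday; the first Wednesday on or after it is July 26, 1995 (4 days later).
From July 26, 1995 to September 10, 1995: 5 + 31 + 10 = 46 days (rest of July, August, September).
46 ÷ 7 = 6 full weeks with remainder 4, so 6 more Wednesdays after the first → 7.

7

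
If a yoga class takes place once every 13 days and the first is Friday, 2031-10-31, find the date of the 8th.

The 8th occurrence is 7 intervals after the first: 7 × 13 = 91 days after 2031-10-31.
October has 31 days — 0 days to the end of October leaves 91.
November has 30 days (61 left).
December has 31 days (30 left).
30 days into January → 2032-01-30.

2032-01-30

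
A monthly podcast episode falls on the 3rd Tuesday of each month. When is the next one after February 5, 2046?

February 20, 2046

February 2046 starts on a Thursday; its first Tuesday is the 6th, so the 3rd Tuesday is the 20th — February 20, 2046.
February 20, 2046 is after February 5, 2046, so that is the next one.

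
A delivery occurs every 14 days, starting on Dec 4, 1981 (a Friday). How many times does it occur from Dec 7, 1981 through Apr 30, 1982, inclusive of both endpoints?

10

Occurrences land 14·i days after Dec 4, 1981 for i = 0, 1, 2, …
Dec 7, 1981 is 3 days after the start; 3 ÷ 14 = 0 remainder 3; since the remainder is 3, round up to i = 1. First occurrence in the window: #2 on Dec 18, 1981 (1×14 = 14 days in).
Apr 30, 1982 is 147 days after the start; 147 ÷ 14 = 10 remainder 7. Last occurrence in the window: #11 on Apr 23, 1982.
Occurrences #2 through #11: 10 in total.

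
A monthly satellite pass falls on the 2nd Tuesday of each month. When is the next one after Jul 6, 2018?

Jul 10, 2018

Jul 2018 starts on a Sunday; its first Tuesday is the 3rd, so the 2nd Tuesday is the 10th — Jul 10, 2018.
Jul 10, 2018 is after Jul 6, 2018, so that is the next one.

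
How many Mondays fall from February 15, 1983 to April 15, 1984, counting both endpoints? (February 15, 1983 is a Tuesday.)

February 15, 1983 is a Tuesday; the first Monday on or after it is February 21, 1983 (6 days later).
From February 21, 1983 to April 15, 1984: 313 + 106 = 419 days (rest of 1983, to April 15, 1984 in 1984).
419 ÷ 7 = 59 full weeks with remainder 6, so 59 more Mondays after the first → 60.

60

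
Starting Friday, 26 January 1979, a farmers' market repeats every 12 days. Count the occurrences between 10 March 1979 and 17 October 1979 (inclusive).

19

Occurrences land 12·i days after 26 January 1979 for i = 0, 1, 2, …
10 March 1979 is 43 days after the start; 43 ÷ 12 = 3 remainder 7; since the remainder is 7, round up to i = 4. First occurrence in the window: #5 on 15 March 1979 (4×12 = 48 days in).
17 October 1979 is 264 days after the start; 264 ÷ 12 = 22 remainder 0. Last occurrence in the window: #23 on 17 October 1979.
Occurrences #5 through #23: 19 in total.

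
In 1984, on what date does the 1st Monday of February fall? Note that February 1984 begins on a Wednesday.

1984-02-06

February 1984 begins on a Wednesday, so the first Monday is February 6 (5 days later).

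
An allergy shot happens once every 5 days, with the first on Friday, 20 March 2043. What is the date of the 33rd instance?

The 33rd occurrence is 32 intervals after the first: 32 × 5 = 160 days after 20 March 2043.
March has 31 days — 11 days to the end of March leaves 149.
April has 30 days (119 left).
May has 31 days (88 left).
June has 30 days (58 left).
July has 31 days (27 left).
27 days into August → 27 August 2043.

27 August 2043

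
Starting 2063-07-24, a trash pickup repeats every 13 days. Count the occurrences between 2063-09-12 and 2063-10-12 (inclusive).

Occurrences land 13·i days after 2063-07-24 for i = 0, 1, 2, …
2063-09-12 is 50 days after the start; 50 ÷ 13 = 3 remainder 11; since the remainder is 11, round up to i = 4. First occurrence in the window: #5 on 2063-09-14 (4×13 = 52 days in).
2063-10-12 is 80 days after the start; 80 ÷ 13 = 6 remainder 2. Last occurrence in the window: #7 on 2063-10-10.
Occurrences #5 through #7: 3 in total.

3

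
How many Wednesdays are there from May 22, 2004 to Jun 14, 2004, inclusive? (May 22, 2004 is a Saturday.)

May 22, 2004 is a Saturday; the first Wednesday on or after it is May 26, 2004 (4 days later).
From May 26, 2004 to Jun 14, 2004: 5 + 14 = 19 days (rest of May, Jun).
19 ÷ 7 = 2 full weeks with remainder 5, so 2 more Wednesdays after the first → 3.

3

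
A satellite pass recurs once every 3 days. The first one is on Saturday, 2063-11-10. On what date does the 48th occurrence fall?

2064-03-30

The 48th occurrence is 47 intervals after the first: 47 × 3 = 141 days after 2063-11-10.
November has 30 days — 20 days to the end of November leaves 121.
December has 31 days (90 left).
January has 31 days (59 left).
February has 29 days (30 left).
30 days into March → 2064-03-30.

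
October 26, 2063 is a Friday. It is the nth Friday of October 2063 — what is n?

Day 26 falls in week ⌈26/7⌉ of the month.
Days 1–7 hold the 1st Friday, 8–14 the 2nd, 15–21 the 3rd, 22–28 the 4th, 29–31 the 5th.
26 is in the range for the 4th.

4th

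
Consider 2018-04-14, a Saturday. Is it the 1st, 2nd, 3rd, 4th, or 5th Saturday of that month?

2nd

Day 14 falls in week ⌈14/7⌉ of the month.
Days 1–7 hold the 1st Saturday, 8–14 the 2nd, 15–21 the 3rd, 22–28 the 4th, 29–31 the 5th.
14 is in the range for the 2nd.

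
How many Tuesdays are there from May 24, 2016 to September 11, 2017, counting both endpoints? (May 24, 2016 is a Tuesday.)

May 24, 2016 is a Tuesday; the first Tuesday on or after it is May 24, 2016.
From May 24, 2016 to September 11, 2017: 221 + 254 = 475 days (rest of 2016, to September 11, 2017 in 2017).
475 ÷ 7 = 67 full weeks with remainder 6, so 67 more Tuesdays after the first → 68.

68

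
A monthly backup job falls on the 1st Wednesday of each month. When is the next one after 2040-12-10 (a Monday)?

December 2040 starts on a Saturday, so its 1st Wednesday is 2040-12-05 (4 days in).
That is not after 2040-12-10, so look at January 2041.
January 2041 starts on a Tuesday, so its 1st Wednesday is 2041-01-02 (1 day in).

2041-01-02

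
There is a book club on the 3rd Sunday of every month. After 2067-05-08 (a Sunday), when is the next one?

2067-05-15

May 2067 starts on a Sunday; its first Sunday is the 1st, so the 3rd Sunday is the 15th — 2067-05-15.
2067-05-15 is after 2067-05-08, so that is the next one.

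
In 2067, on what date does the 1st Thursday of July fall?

July 2067 begins on a Friday, so the first Thursday is July 7 (6 days later).

July 7, 2067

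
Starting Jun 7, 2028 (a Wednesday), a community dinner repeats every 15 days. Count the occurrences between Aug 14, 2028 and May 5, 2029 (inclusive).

18

Occurrences land 15·i days after Jun 7, 2028 for i = 0, 1, 2, …
Aug 14, 2028 is 68 days after the start; 68 ÷ 15 = 4 remainder 8; since the remainder is 8, round up to i = 5. First occurrence in the window: #6 on Aug 21, 2028 (5×15 = 75 days in).
May 5, 2029 is 332 days after the start; 332 ÷ 15 = 22 remainder 2. Last occurrence in the window: #23 on May 3, 2029.
Occurrences #6 through #23: 18 in total.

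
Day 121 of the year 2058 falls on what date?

2058-05-01

January has 31 days (121 − 31 = 90 remain).
February has 28 days (90 − 28 = 62 remain).
March has 31 days (62 − 31 = 31 remain).
April has 30 days (31 − 30 = 1 remain).
1 into May → May 1.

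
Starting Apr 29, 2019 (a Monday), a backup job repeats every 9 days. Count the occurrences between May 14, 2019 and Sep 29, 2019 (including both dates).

Occurrences land 9·i days after Apr 29, 2019 for i = 0, 1, 2, …
May 14, 2019 is 15 days after the start; 15 ÷ 9 = 1 remainder 6; since the remainder is 6, round up to i = 2. First occurrence in the window: #3 on May 17, 2019 (2×9 = 18 days in).
Sep 29, 2019 is 153 days after the start; 153 ÷ 9 = 17 remainder 0. Last occurrence in the window: #18 on Sep 29, 2019.
Occurrences #3 through #18: 16 in total.

16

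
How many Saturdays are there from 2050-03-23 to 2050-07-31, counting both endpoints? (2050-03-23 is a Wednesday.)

19

2050-03-23 is a Wednesday; the first Saturday on or after it is 2050-03-26 (3 days later).
From 2050-03-26 to 2050-07-31: 5 + 30 + 31 + 30 + 31 = 127 days (rest of March, April, May, June, July).
127 ÷ 7 = 18 full weeks with remainder 1, so 18 more Saturdays after the first → 19.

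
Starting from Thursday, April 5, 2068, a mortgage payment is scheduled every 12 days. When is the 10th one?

The 10th occurrence is 9 intervals after the first: 9 × 12 = 108 days after April 5, 2068.
April has 30 days — 25 days to the end of April leaves 83.
May has 31 days (52 left).
June has 30 days (22 left).
22 days into July → July 22, 2068.

July 22, 2068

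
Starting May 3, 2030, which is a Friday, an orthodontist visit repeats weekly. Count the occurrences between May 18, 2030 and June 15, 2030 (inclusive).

4

Occurrences land 7·i days after May 3, 2030 for i = 0, 1, 2, …
May 18, 2030 is 15 days after the start; 15 ÷ 7 = 2 remainder 1; since the remainder is 1, round up to i = 3. First occurrence in the window: #4 on May 24, 2030 (3×7 = 21 days in).
June 15, 2030 is 43 days after the start; 43 ÷ 7 = 6 remainder 1. Last occurrence in the window: #7 on June 14, 2030.
Occurrences #4 through #7: 4 in total.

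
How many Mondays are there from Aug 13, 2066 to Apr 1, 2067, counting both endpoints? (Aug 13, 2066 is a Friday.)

Aug 13, 2066 is a Friday; the first Monday on or after it is Aug 16, 2066 (3 days later).
From Aug 16, 2066 to Apr 1, 2067: 15 + 30 + 31 + 30 + 31 + 31 + 28 + 31 + 1 = 228 days (rest of Aug, Sep, Oct, Nov, Dec, Jan, Feb, Mar, Apr).
228 ÷ 7 = 32 full weeks with remainder 4, so 32 more Mondays after the first → 33.

33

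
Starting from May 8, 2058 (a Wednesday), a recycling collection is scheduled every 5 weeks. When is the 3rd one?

The 3rd occurrence is 2 intervals after the first: 2 × 35 = 70 days after May 8, 2058.
May has 31 days — 23 days to the end of May leaves 47.
Jun has 30 days (17 left).
17 days into Jul → Jul 17, 2058.

Jul 17, 2058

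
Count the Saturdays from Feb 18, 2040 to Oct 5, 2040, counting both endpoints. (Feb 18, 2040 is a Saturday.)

Feb 18, 2040 is a Saturday; the first Saturday on or after it is Feb 18, 2040.
From Feb 18, 2040 to Oct 5, 2040: 11 + 31 + 30 + 31 + 30 + 31 + 31 + 30 + 5 = 230 days (rest of Feb, Mar, Apr, May, Jun, Jul, Aug, Sep, Oct).
230 ÷ 7 = 32 full weeks with remainder 6, so 32 more Saturdays after the first → 33.

33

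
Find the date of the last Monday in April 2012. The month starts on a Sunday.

April 2012 begins on a Sunday, so the first Monday is April 2 (1 day later).
April 2012 has 30 days. Adding weeks: 2, 9, 16, 23, 30 — the last one ≤ 30 is the 30th.

2012-04-30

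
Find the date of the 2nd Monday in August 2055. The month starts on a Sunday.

2055-08-09

August 2055 begins on a Sunday, so the first Monday is August 2 (1 day later).
The 2nd Monday is 1 weeks later: 2 + 7 = 9.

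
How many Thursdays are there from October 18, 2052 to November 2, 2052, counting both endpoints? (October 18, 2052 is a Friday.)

2

October 18, 2052 is a Friday; the first Thursday on or after it is October 24, 2052 (6 days later).
From October 24, 2052 to November 2, 2052: 7 + 2 = 9 days (rest of October, November).
9 ÷ 7 = 1 full weeks with remainder 2, so 1 more Thursdays after the first → 2.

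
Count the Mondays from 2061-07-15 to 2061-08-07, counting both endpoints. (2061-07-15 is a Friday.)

3

2061-07-15 is a Friday; the first Monday on or after it is 2061-07-18 (3 days later).
From 2061-07-18 to 2061-08-07: 13 + 7 = 20 days (rest of July, August).
20 ÷ 7 = 2 full weeks with remainder 6, so 2 more Mondays after the first → 3.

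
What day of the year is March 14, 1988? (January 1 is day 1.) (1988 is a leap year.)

74

Days in months before March: 31 + 29 = 60.
Plus 14 days into March → day 74.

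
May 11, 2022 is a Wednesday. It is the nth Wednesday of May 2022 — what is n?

Day 11 falls in week ⌈11/7⌉ of the month.
Days 1–7 hold the 1st Wednesday, 8–14 the 2nd, 15–21 the 3rd, 22–28 the 4th, 29–31 the 5th.
11 is in the range for the 2nd.

2nd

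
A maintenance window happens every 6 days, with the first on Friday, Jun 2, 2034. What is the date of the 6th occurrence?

Jul 2, 2034

The 6th occurrence is 5 intervals after the first: 5 × 6 = 30 days after Jun 2, 2034.
Jun has 30 days — 28 days to the end of Jun leaves 2.
2 days into Jul → Jul 2, 2034.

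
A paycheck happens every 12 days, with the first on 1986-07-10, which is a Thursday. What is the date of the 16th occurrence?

1987-01-06

The 16th occurrence is 15 intervals after the first: 15 × 12 = 180 days after 1986-07-10.
July has 31 days — 21 days to the end of July leaves 159.
August has 31 days (128 left).
September has 30 days (98 left).
October has 31 days (67 left).
November has 30 days (37 left).
December has 31 days (6 left).
6 days into January → 1987-01-06.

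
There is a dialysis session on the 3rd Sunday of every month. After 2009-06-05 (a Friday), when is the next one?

2009-06-21

June 2009 starts on a Monday; its first Sunday is the 7th, so the 3rd Sunday is the 21st — 2009-06-21.
2009-06-21 is after 2009-06-05, so that is the next one.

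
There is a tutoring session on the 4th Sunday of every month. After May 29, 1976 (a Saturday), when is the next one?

May 1976 starts on a Saturday; its first Sunday is the 2nd, so the 4th Sunday is the 23rd — May 23, 1976.
That is not after May 29, 1976, so look at June 1976.
June 1976 starts on a Tuesday; its first Sunday is the 6th, so the 4th Sunday is the 27th — June 27, 1976.

June 27, 1976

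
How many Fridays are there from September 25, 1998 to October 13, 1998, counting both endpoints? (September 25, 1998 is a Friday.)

September 25, 1998 is a Friday; the first Friday on or after it is September 25, 1998.
From September 25, 1998 to October 13, 1998: 5 + 13 = 18 days (rest of September, October).
18 ÷ 7 = 2 full weeks with remainder 4, so 2 more Fridays after the first → 3.

3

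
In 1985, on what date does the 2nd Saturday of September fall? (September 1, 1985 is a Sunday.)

September 1985 begins on a Sunday, so the first Saturday is September 7 (6 days later).
The 2nd Saturday is 1 weeks later: 7 + 7 = 14.

14 September 1985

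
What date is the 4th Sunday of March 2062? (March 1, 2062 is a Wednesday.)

March 2062 begins on a Wednesday, so the first Sunday is March 5 (4 days later).
The 4th Sunday is 3 weeks later: 5 + 21 = 26.

26 March 2062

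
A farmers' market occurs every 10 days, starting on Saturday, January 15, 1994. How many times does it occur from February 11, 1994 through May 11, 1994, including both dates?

Occurrences land 10·i days after January 15, 1994 for i = 0, 1, 2, …
February 11, 1994 is 27 days after the start; 27 ÷ 10 = 2 remainder 7; since the remainder is 7, round up to i = 3. First occurrence in the window: #4 on February 14, 1994 (3×10 = 30 days in).
May 11, 1994 is 116 days after the start; 116 ÷ 10 = 11 remainder 6. Last occurrence in the window: #12 on May 5, 1994.
Occurrences #4 through #12: 9 in total.

9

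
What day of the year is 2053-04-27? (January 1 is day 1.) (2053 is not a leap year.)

117

Days in months before April: 31 + 28 + 31 = 90.
Plus 27 days into April → day 117.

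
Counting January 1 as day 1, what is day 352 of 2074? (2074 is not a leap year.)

Jan has 31 days (352 − 31 = 321 remain).
Feb has 28 days (321 − 28 = 293 remain).
Mar has 31 days (293 − 31 = 262 remain).
Apr has 30 days (262 − 30 = 232 remain).
May has 31 days (232 − 31 = 201 remain).
Jun has 30 days (201 − 30 = 171 remain).
Jul has 31 days (171 − 31 = 140 remain).
Aug has 31 days (140 − 31 = 109 remain).
Sep has 30 days (109 − 30 = 79 remain).
Oct has 31 days (79 − 31 = 48 remain).
Nov has 30 days (48 − 30 = 18 remain).
18 into Dec → Dec 18.

Dec 18, 2074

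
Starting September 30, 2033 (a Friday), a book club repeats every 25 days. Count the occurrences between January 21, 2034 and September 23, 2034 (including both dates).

10

Occurrences land 25·i days after September 30, 2033 for i = 0, 1, 2, …
January 21, 2034 is 113 days after the start; 113 ÷ 25 = 4 remainder 13; since the remainder is 13, round up to i = 5. First occurrence in the window: #6 on February 2, 2034 (5×25 = 125 days in).
September 23, 2034 is 358 days after the start; 358 ÷ 25 = 14 remainder 8. Last occurrence in the window: #15 on September 15, 2034.
Occurrences #6 through #15: 10 in total.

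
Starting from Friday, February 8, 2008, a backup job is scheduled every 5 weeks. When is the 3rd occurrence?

April 18, 2008

The 3rd occurrence is 2 intervals after the first: 2 × 35 = 70 days after February 8, 2008.
February has 29 days — 21 days to the end of February leaves 49.
March has 31 days (18 left).
18 days into April → April 18, 2008.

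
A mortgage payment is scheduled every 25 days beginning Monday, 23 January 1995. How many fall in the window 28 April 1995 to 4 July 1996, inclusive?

18

Occurrences land 25·i days after 23 January 1995 for i = 0, 1, 2, …
28 April 1995 is 95 days after the start; 95 ÷ 25 = 3 remainder 20; since the remainder is 20, round up to i = 4. First occurrence in the window: #5 on 3 May 1995 (4×25 = 100 days in).
4 July 1996 is 528 days after the start; 528 ÷ 25 = 21 remainder 3. Last occurrence in the window: #22 on 1 July 1996.
Occurrences #5 through #22: 18 in total.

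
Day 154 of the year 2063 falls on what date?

June 3, 2063

January has 31 days (154 − 31 = 123 remain).
February has 28 days (123 − 28 = 95 remain).
March has 31 days (95 − 31 = 64 remain).
April has 30 days (64 − 30 = 34 remain).
May has 31 days (34 − 31 = 3 remain).
3 into June → June 3.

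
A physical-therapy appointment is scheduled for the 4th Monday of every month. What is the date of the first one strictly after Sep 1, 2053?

Sep 22, 2053

Sep 2053 starts on a Monday; its first Monday is the 1st, so the 4th Monday is the 22nd — Sep 22, 2053.
Sep 22, 2053 is after Sep 1, 2053, so that is the next one.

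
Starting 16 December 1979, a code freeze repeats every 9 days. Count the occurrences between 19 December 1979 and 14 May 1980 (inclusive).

Occurrences land 9·i days after 16 December 1979 for i = 0, 1, 2, …
19 December 1979 is 3 days after the start; 3 ÷ 9 = 0 remainder 3; since the remainder is 3, round up to i = 1. First occurrence in the window: #2 on 25 December 1979 (1×9 = 9 days in).
14 May 1980 is 150 days after the start; 150 ÷ 9 = 16 remainder 6. Last occurrence in the window: #17 on 8 May 1980.
Occurrences #2 through #17: 16 in total.

16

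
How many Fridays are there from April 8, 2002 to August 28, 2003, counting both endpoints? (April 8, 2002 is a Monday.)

April 8, 2002 is a Monday; the first Friday on or after it is April 12, 2002 (4 days later).
From April 12, 2002 to August 28, 2003: 263 + 240 = 503 days (rest of 2002, to August 28, 2003 in 2003).
503 ÷ 7 = 71 full weeks with remainder 6, so 71 more Fridays after the first → 72.

72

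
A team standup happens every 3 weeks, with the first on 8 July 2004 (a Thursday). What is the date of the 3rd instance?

19 August 2004

The 3rd occurrence is 2 intervals after the first: 2 × 21 = 42 days after 8 July 2004.
July has 31 days — 23 days to the end of July leaves 19.
19 days into August → 19 August 2004.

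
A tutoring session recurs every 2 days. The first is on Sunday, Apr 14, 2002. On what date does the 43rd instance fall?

Jul 7, 2002

The 43rd occurrence is 42 intervals after the first: 42 × 2 = 84 days after Apr 14, 2002.
Apr has 30 days — 16 days to the end of Apr leaves 68.
May has 31 days (37 left).
Jun has 30 days (7 left).
7 days into Jul → Jul 7, 2002.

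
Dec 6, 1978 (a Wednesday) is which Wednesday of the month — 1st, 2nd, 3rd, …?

Day 6 falls in week ⌈6/7⌉ of the month.
Days 1–7 hold the 1st Wednesday, 8–14 the 2nd, 15–21 the 3rd, 22–28 the 4th, 29–31 the 5th.
6 is in the range for the 1st.

1st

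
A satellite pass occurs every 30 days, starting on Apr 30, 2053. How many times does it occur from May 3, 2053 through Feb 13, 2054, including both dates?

9

Occurrences land 30·i days after Apr 30, 2053 for i = 0, 1, 2, …
May 3, 2053 is 3 days after the start; 3 ÷ 30 = 0 remainder 3; since the remainder is 3, round up to i = 1. First occurrence in the window: #2 on May 30, 2053 (1×30 = 30 days in).
Feb 13, 2054 is 289 days after the start; 289 ÷ 30 = 9 remainder 19. Last occurrence in the window: #10 on Jan 25, 2054.
Occurrences #2 through #10: 9 in total.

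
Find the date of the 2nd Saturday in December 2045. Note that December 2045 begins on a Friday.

2045-12-09

December 2045 begins on a Friday, so the first Saturday is December 2 (1 day later).
The 2nd Saturday is 1 weeks later: 2 + 7 = 9.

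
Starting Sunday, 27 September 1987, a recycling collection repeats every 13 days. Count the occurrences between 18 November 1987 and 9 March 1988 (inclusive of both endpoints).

9

Occurrences land 13·i days after 27 September 1987 for i = 0, 1, 2, …
18 November 1987 is 52 days after the start; 52 ÷ 13 = 4 remainder 0. First occurrence in the window: #5 on 18 November 1987 (4×13 = 52 days in).
9 March 1988 is 164 days after the start; 164 ÷ 13 = 12 remainder 8. Last occurrence in the window: #13 on 1 March 1988.
Occurrences #5 through #13: 9 in total.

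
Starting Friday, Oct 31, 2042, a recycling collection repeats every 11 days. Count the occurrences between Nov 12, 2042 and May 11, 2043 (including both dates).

Occurrences land 11·i days after Oct 31, 2042 for i = 0, 1, 2, …
Nov 12, 2042 is 12 days after the start; 12 ÷ 11 = 1 remainder 1; since the remainder is 1, round up to i = 2. First occurrence in the window: #3 on Nov 22, 2042 (2×11 = 22 days in).
May 11, 2043 is 192 days after the start; 192 ÷ 11 = 17 remainder 5. Last occurrence in the window: #18 on May 6, 2043.
Occurrences #3 through #18: 16 in total.

16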